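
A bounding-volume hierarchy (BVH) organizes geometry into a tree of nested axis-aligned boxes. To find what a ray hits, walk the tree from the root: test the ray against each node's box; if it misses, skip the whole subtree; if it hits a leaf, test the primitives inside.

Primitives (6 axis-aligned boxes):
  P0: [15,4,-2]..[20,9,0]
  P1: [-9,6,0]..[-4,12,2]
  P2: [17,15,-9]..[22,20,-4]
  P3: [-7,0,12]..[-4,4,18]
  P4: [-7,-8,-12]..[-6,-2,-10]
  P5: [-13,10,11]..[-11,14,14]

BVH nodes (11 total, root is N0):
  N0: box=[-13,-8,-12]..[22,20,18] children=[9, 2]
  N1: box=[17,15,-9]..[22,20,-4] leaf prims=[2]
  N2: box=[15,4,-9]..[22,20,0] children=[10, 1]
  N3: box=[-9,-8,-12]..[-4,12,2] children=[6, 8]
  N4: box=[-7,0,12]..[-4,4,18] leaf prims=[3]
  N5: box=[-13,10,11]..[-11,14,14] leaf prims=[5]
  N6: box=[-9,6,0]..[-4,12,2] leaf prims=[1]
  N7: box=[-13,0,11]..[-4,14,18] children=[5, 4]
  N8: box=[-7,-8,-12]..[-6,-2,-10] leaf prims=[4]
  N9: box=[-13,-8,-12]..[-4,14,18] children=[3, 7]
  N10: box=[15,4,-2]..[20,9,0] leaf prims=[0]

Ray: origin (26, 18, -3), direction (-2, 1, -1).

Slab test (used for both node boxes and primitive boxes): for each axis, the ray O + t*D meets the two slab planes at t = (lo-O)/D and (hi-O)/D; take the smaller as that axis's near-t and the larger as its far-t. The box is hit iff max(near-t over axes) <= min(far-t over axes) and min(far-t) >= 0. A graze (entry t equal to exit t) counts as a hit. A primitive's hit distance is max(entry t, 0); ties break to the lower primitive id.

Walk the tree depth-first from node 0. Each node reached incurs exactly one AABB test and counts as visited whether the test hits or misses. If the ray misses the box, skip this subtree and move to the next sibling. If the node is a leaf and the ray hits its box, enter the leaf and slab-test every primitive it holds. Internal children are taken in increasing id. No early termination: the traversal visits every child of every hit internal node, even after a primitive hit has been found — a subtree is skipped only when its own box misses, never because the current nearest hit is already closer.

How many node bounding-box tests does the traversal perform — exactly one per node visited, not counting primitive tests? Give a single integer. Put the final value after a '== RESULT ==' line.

Traverse from the root:
N0 x:[2,39/2] y:[-26,2] z:[-21,9] -> hit [2,2], descend [2, 9]
  N2 x:[2,11/2] y:[-14,2] z:[-3,6] -> hit [2,2], descend [1, 10]
    N1 x:[2,9/2] y:[-3,2] z:[1,6] -> hit [2,2] leaf, test {P2@t=2}
    N10 x:[3,11/2] y:[-14,-9] z:[-3,-1] -> miss, prune
  N9 x:[15,39/2] y:[-26,-4] z:[-21,9] -> miss, prune

Summary -> nodes [0, 2, 1, 10, 9]; box-tests=5; leaf-entries=1; first=P2

== RESULT ==
5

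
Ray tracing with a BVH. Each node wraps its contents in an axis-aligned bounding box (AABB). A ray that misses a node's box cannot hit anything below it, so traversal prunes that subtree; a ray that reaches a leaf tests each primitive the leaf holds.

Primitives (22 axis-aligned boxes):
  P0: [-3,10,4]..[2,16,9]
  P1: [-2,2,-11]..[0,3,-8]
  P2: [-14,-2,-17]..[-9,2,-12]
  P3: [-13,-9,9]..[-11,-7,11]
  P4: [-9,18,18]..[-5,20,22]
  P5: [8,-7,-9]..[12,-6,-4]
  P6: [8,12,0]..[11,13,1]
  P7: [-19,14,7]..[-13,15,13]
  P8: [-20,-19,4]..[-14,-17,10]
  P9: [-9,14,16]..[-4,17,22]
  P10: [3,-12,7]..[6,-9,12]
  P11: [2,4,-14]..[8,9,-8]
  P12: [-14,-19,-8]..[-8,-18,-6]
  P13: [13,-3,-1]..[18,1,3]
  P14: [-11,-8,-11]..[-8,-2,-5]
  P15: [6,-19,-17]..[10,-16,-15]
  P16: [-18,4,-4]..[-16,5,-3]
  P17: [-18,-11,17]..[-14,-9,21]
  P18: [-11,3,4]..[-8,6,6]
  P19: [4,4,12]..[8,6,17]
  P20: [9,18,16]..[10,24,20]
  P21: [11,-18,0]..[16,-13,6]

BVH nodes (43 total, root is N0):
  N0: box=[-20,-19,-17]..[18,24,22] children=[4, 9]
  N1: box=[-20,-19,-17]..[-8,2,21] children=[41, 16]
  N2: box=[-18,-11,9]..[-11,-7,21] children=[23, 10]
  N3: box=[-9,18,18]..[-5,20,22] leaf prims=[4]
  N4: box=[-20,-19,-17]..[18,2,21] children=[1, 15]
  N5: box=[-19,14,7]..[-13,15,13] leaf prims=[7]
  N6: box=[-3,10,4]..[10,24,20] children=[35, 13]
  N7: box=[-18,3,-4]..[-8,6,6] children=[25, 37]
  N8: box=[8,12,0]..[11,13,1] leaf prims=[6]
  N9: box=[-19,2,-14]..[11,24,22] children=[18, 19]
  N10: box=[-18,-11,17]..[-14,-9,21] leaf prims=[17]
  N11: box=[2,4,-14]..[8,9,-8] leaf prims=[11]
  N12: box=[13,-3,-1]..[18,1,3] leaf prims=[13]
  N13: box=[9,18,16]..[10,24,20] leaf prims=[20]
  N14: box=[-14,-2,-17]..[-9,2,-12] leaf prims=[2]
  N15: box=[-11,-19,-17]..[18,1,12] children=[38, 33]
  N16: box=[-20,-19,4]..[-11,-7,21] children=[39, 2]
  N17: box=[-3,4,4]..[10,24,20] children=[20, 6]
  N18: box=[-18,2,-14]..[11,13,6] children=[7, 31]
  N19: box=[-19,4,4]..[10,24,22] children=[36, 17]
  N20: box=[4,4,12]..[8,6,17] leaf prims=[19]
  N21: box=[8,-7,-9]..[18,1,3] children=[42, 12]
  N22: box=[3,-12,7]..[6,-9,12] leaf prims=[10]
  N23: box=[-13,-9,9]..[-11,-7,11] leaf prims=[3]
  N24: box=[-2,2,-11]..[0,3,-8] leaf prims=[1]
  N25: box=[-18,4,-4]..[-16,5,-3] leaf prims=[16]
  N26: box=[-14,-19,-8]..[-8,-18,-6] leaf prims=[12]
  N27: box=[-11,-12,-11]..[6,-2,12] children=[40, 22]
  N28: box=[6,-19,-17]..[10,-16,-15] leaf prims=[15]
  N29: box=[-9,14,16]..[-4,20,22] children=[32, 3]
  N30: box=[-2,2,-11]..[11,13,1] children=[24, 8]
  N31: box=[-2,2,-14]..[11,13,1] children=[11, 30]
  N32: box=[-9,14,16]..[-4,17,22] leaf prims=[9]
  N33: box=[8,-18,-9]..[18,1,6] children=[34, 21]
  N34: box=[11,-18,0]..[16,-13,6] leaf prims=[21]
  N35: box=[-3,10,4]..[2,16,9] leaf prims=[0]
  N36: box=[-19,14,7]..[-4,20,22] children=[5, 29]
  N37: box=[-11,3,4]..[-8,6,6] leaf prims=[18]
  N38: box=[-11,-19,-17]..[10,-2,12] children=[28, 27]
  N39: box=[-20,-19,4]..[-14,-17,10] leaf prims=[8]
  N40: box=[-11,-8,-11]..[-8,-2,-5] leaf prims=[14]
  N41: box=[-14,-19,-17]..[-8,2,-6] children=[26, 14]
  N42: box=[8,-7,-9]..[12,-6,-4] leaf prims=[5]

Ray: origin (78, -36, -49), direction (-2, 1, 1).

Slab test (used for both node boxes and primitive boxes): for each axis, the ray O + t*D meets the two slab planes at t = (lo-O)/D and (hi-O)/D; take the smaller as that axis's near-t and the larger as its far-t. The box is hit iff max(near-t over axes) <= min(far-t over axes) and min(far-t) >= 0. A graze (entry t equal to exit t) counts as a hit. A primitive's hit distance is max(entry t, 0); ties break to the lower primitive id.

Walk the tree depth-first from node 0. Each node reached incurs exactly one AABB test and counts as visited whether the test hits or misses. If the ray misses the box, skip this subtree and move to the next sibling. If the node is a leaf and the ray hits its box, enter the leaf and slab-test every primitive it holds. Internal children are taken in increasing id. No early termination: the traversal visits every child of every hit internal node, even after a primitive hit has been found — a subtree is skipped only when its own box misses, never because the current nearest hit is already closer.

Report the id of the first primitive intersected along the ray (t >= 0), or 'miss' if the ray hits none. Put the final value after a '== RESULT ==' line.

Traverse from the root:
N0 x:[30,49] y:[17,60] z:[32,71] -> hit [32,49], descend [4, 9]
  N4 x:[30,49] y:[17,38] z:[32,70] -> hit [32,38], descend [1, 15]
    N1 x:[43,49] y:[17,38] z:[32,70] -> miss, prune
    N15 x:[30,89/2] y:[17,37] z:[32,61] -> hit [32,37], descend [33, 38]
      N33 x:[30,35] y:[18,37] z:[40,55] -> miss, prune
      N38 x:[34,89/2] y:[17,34] z:[32,61] -> hit [34,34], descend [27, 28]
        N27 x:[36,89/2] y:[24,34] z:[38,61] -> miss, prune
        N28 x:[34,36] y:[17,20] z:[32,34] -> miss, prune
  N9 x:[67/2,97/2] y:[38,60] z:[35,71] -> hit [38,97/2], descend [18, 19]
    N18 x:[67/2,48] y:[38,49] z:[35,55] -> hit [38,48], descend [7, 31]
      N7 x:[43,48] y:[39,42] z:[45,55] -> miss, prune
      N31 x:[67/2,40] y:[38,49] z:[35,50] -> hit [38,40], descend [11, 30]
        N11 x:[35,38] y:[40,45] z:[35,41] -> miss, prune
        N30 x:[67/2,40] y:[38,49] z:[38,50] -> hit [38,40], descend [8, 24]
          N8 x:[67/2,35] y:[48,49] z:[49,50] -> miss, prune
          N24 x:[39,40] y:[38,39] z:[38,41] -> hit [39,39] leaf, test {P1@t=39}
    N19 x:[34,97/2] y:[40,60] z:[53,71] -> miss, prune

Visited [0, 4, 1, 15, 33, 38, 27, 28, 9, 18, 7, 31, 11, 30, 8, 24, 19]. Tests: 17 box, 1 leaf. Nearest: P1.

== RESULT ==
1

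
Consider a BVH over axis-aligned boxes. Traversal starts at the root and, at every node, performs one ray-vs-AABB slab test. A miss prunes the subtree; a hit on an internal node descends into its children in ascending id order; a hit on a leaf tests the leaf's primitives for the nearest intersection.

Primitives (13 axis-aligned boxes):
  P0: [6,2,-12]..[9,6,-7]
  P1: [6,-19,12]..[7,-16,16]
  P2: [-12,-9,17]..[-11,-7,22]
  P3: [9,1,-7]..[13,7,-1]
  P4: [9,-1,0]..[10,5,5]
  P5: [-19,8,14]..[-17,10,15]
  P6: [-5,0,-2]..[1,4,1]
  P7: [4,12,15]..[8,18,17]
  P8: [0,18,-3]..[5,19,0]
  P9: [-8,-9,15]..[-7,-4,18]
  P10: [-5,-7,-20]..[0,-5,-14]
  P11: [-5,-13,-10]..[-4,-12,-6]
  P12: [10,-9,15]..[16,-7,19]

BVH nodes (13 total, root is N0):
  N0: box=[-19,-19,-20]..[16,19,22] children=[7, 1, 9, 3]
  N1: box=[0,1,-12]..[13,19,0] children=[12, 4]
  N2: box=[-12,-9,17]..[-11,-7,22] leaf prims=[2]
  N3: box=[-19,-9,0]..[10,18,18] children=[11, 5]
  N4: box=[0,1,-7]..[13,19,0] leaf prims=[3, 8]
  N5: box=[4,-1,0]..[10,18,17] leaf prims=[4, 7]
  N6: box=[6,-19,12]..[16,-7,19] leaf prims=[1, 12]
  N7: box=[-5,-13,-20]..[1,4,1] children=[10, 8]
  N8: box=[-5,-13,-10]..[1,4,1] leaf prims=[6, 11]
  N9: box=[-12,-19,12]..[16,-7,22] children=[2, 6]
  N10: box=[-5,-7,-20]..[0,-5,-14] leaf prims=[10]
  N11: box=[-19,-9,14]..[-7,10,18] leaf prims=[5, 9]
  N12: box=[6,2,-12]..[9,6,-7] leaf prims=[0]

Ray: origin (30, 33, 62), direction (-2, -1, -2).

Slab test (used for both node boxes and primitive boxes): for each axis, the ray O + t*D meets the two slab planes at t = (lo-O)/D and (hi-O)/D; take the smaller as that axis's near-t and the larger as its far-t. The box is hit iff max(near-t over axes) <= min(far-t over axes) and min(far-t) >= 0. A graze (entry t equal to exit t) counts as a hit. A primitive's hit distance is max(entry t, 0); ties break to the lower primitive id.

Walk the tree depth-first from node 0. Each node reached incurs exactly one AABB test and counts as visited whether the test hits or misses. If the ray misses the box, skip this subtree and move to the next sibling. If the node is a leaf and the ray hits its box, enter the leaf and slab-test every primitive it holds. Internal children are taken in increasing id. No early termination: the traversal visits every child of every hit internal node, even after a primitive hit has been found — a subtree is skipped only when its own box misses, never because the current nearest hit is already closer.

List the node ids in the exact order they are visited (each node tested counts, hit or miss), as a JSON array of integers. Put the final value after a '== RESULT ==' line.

Walk:
N0 x:[7,49/2] y:[14,52] z:[20,41] -> hit [20,49/2], descend [1, 3, 7, 9]
  N1 x:[17/2,15] y:[14,32] z:[31,37] -> miss, prune
  N3 x:[10,49/2] y:[15,42] z:[22,31] -> hit [22,49/2], descend [5, 11]
    N5 x:[10,13] y:[15,34] z:[45/2,31] -> miss, prune
    N11 x:[37/2,49/2] y:[23,42] z:[22,24] -> hit [23,24] leaf, test {P5@t=47/2, P9(miss)}
  N7 x:[29/2,35/2] y:[29,46] z:[61/2,41] -> miss, prune
  N9 x:[7,21] y:[40,52] z:[20,25] -> miss, prune

7 AABB tests over nodes [0, 1, 3, 5, 11, 7, 9]; 1 leaf entered; closest P5.

== RESULT ==
[0, 1, 3, 5, 11, 7, 9]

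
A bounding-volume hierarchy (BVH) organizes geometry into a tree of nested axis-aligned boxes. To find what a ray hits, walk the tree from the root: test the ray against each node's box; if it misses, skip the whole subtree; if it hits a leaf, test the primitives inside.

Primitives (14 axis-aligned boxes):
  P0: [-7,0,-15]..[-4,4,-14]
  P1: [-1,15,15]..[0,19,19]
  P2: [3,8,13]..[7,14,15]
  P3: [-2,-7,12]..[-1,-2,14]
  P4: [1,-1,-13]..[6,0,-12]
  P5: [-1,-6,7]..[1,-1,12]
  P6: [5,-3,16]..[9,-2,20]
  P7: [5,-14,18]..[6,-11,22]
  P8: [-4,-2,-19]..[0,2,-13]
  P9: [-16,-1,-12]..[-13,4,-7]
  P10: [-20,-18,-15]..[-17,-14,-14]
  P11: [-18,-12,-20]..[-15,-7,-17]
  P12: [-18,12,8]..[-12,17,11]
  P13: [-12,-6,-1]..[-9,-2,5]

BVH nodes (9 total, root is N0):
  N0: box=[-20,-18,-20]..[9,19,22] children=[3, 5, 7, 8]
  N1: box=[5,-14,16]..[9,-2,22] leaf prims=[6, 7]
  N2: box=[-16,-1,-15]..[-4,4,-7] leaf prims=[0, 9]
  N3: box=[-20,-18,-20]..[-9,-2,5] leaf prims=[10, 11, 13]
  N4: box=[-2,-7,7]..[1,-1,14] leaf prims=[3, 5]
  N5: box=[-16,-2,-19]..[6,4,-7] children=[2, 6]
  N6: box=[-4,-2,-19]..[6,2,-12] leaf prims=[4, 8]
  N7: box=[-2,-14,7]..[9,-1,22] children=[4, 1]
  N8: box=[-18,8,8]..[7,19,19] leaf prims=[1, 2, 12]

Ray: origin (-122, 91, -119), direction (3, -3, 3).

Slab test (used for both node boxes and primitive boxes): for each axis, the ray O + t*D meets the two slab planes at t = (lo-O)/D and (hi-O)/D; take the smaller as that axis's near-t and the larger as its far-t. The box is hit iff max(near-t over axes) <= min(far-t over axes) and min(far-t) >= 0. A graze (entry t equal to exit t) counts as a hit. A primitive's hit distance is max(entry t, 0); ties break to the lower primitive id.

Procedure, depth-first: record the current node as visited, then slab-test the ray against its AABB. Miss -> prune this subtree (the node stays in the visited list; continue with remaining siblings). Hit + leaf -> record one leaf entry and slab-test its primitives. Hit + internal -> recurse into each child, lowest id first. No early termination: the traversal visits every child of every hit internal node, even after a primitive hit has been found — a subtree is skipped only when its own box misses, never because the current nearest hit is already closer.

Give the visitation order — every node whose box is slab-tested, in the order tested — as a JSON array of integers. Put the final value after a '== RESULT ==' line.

Trace the traversal:
N0 x:[34,131/3] y:[24,109/3] z:[33,47] -> hit [34,109/3], descend [3, 5, 7, 8]
  N3 x:[34,113/3] y:[31,109/3] z:[33,124/3] -> hit [34,109/3] leaf, test {P10@t=35, P11(miss), P13(miss)}
  N5 x:[106/3,128/3] y:[29,31] z:[100/3,112/3] -> miss, prune
  N7 x:[40,131/3] y:[92/3,35] z:[42,47] -> miss, prune
  N8 x:[104/3,43] y:[24,83/3] z:[127/3,46] -> miss, prune

Visited [0, 3, 5, 7, 8]. Tests: 5 box, 1 leaf. Nearest: P10.

== RESULT ==
[0, 3, 5, 7, 8]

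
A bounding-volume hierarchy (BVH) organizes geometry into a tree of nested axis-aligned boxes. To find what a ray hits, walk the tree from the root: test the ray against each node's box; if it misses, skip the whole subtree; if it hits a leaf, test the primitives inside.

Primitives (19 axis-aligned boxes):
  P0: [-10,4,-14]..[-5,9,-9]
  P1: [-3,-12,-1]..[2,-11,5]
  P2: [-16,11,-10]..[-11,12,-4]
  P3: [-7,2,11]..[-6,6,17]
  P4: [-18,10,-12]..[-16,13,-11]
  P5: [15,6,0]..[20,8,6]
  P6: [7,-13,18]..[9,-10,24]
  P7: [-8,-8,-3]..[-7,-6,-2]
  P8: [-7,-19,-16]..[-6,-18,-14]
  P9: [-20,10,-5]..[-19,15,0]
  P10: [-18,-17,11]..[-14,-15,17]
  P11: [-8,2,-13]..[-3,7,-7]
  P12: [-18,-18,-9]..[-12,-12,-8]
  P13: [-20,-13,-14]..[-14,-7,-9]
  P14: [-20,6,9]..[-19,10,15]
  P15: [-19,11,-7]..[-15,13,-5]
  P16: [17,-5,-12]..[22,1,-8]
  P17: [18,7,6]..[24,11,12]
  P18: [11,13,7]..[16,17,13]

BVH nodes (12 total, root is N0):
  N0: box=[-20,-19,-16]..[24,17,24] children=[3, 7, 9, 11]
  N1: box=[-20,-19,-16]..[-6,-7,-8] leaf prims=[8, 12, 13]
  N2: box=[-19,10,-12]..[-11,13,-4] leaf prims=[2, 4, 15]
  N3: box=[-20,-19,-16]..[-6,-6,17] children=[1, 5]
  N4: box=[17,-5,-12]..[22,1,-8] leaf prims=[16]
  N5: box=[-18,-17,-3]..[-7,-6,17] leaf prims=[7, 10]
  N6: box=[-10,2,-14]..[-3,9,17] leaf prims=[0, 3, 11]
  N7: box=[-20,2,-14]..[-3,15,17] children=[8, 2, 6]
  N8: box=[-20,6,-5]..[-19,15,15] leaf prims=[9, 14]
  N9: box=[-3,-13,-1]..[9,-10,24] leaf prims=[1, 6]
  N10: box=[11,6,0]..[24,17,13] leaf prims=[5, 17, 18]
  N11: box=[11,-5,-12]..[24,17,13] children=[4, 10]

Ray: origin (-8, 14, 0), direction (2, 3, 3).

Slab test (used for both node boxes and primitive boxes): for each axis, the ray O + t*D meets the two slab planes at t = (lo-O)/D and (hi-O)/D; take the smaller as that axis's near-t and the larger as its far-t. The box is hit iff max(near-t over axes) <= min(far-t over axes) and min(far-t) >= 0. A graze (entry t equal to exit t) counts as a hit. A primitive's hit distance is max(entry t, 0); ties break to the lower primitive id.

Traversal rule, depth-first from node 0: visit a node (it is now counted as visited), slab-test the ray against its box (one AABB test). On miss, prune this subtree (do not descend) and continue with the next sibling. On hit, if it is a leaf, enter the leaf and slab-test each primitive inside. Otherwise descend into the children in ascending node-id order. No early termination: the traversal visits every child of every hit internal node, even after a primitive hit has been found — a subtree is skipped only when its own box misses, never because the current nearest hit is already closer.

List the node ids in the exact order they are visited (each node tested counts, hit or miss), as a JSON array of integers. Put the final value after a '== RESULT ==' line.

Traverse from the root:
N0 x:[-6,16] y:[-11,1] z:[-16/3,8] -> hit [-16/3,1], descend [3, 7, 9, 11]
  N3 x:[-6,1] y:[-11,-20/3] z:[-16/3,17/3] -> miss, prune
  N7 x:[-6,5/2] y:[-4,1/3] z:[-14/3,17/3] -> hit [-4,1/3], descend [2, 6, 8]
    N2 x:[-11/2,-3/2] y:[-4/3,-1/3] z:[-4,-4/3] -> miss, prune
    N6 x:[-1,5/2] y:[-4,-5/3] z:[-14/3,17/3] -> miss, prune
    N8 x:[-6,-11/2] y:[-8/3,1/3] z:[-5/3,5] -> miss, prune
  N9 x:[5/2,17/2] y:[-9,-8] z:[-1/3,8] -> miss, prune
  N11 x:[19/2,16] y:[-19/3,1] z:[-4,13/3] -> miss, prune

Visited [0, 3, 7, 2, 6, 8, 9, 11]. Tests: 8 box, 0 leaf. Nearest: miss.

== RESULT ==
[0, 3, 7, 2, 6, 8, 9, 11]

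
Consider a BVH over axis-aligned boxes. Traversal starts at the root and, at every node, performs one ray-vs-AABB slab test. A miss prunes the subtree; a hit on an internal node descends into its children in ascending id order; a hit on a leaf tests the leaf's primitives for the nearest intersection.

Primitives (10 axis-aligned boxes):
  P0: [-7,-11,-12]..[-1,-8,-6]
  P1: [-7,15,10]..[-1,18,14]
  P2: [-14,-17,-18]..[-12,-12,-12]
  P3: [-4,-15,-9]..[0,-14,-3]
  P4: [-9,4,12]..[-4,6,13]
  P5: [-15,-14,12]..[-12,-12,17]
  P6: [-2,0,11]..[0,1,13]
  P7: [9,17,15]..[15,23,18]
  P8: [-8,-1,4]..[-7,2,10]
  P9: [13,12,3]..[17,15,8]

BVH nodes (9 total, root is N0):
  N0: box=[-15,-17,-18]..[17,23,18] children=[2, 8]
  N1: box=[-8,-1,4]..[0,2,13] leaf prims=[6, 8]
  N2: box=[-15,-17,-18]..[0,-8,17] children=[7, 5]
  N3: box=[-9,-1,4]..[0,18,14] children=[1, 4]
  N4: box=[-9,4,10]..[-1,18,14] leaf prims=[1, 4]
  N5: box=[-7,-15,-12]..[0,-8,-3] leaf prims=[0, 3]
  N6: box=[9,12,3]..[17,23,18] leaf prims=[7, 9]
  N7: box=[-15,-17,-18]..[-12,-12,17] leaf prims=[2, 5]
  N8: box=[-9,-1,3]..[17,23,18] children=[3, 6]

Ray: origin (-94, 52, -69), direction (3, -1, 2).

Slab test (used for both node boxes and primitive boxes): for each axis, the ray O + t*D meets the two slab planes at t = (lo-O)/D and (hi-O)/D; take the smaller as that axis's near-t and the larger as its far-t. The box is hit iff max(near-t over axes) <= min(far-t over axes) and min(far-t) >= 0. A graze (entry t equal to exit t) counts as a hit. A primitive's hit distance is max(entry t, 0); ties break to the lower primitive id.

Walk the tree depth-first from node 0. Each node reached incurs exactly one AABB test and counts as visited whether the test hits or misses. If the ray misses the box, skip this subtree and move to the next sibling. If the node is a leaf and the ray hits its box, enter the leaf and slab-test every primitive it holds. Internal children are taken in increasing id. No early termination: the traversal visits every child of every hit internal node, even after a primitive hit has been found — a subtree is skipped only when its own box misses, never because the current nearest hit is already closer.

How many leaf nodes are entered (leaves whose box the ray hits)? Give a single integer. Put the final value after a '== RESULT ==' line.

Walk:
N0 x:[79/3,37] y:[29,69] z:[51/2,87/2] -> hit [29,37], descend [2, 8]
  N2 x:[79/3,94/3] y:[60,69] z:[51/2,43] -> miss, prune
  N8 x:[85/3,37] y:[29,53] z:[36,87/2] -> hit [36,37], descend [3, 6]
    N3 x:[85/3,94/3] y:[34,53] z:[73/2,83/2] -> miss, prune
    N6 x:[103/3,37] y:[29,40] z:[36,87/2] -> hit [36,37] leaf, test {P7(miss), P9@t=37}

Visited [0, 2, 8, 3, 6]. Tests: 5 box, 1 leaf. Nearest: P9.

== RESULT ==
1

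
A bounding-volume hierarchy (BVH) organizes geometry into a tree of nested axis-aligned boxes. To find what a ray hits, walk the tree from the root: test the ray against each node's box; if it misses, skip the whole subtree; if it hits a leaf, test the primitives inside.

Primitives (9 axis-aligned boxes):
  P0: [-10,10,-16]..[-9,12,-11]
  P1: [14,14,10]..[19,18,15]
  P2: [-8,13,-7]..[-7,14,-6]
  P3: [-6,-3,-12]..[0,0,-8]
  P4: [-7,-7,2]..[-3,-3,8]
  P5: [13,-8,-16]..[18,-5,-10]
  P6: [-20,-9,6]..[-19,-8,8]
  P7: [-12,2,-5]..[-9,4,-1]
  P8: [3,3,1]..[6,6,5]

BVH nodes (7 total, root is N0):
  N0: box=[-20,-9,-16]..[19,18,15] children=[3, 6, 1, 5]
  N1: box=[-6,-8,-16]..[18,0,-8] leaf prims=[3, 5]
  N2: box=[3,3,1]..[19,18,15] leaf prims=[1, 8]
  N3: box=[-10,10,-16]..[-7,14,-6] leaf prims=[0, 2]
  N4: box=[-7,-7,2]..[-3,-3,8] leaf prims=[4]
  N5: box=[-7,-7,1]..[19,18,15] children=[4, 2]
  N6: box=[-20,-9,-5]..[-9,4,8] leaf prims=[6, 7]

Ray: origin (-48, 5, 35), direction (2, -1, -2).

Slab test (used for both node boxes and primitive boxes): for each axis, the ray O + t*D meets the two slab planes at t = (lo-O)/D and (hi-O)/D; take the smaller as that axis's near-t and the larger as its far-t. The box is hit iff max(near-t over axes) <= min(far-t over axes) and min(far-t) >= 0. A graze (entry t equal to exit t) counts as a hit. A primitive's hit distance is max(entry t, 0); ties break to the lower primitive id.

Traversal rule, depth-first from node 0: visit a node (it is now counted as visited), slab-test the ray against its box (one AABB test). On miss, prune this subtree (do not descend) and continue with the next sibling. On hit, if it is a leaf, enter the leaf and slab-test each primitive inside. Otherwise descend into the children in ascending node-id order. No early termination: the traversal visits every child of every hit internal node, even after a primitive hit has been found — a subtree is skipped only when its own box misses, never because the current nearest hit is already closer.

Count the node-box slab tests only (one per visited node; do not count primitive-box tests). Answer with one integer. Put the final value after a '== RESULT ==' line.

Traverse from the root:
N0 x:[14,67/2] y:[-13,14] z:[10,51/2] -> hit [14,14], descend [1, 3, 5, 6]
  N1 x:[21,33] y:[5,13] z:[43/2,51/2] -> miss, prune
  N3 x:[19,41/2] y:[-9,-5] z:[41/2,51/2] -> miss, prune
  N5 x:[41/2,67/2] y:[-13,12] z:[10,17] -> miss, prune
  N6 x:[14,39/2] y:[1,14] z:[27/2,20] -> hit [14,14] leaf, test {P6@t=14, P7(miss)}

Summary -> nodes [0, 1, 3, 5, 6]; box-tests=5; leaf-entries=1; first=P6

== RESULT ==
5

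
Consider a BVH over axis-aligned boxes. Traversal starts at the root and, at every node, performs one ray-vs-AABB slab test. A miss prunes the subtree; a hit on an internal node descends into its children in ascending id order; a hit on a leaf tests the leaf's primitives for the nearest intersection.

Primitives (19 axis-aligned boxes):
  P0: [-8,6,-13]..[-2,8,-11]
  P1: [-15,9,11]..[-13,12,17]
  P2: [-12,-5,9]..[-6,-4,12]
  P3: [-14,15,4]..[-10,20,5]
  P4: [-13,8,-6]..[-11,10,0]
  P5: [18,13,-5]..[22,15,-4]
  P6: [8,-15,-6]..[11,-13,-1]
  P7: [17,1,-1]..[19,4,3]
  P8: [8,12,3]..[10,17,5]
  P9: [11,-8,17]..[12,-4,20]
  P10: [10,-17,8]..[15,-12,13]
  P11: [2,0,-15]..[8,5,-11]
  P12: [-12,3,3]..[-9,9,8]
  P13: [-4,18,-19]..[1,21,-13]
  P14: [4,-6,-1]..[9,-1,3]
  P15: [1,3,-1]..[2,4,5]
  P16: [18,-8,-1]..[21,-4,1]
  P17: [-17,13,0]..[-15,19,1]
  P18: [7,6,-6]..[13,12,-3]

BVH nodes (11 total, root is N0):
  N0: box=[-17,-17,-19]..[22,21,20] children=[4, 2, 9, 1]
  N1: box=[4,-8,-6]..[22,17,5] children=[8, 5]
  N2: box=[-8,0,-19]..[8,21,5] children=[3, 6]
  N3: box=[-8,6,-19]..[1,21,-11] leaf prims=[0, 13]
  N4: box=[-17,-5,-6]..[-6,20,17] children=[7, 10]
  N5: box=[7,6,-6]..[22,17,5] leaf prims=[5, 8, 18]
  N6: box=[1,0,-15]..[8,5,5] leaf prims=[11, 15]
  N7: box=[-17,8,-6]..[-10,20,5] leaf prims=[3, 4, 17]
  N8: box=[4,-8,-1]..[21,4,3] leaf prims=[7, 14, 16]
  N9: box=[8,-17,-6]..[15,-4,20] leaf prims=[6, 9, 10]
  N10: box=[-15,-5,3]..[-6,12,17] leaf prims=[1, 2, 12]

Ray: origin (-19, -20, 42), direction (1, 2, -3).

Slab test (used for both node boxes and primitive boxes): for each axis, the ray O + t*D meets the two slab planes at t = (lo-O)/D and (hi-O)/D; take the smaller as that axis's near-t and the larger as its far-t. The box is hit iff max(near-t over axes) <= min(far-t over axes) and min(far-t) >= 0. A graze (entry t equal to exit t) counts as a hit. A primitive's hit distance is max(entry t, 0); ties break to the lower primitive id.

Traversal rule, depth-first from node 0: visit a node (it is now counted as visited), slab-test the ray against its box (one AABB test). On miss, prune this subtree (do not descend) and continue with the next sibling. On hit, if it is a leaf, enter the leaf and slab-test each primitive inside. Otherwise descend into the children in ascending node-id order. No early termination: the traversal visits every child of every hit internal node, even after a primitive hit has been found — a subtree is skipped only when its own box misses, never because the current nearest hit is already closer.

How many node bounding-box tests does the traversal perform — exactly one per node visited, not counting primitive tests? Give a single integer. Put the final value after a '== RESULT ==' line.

Trace the traversal:
N0 x:[2,41] y:[3/2,41/2] z:[22/3,61/3] -> hit [22/3,61/3], descend [1, 2, 4, 9]
  N1 x:[23,41] y:[6,37/2] z:[37/3,16] -> miss, prune
  N2 x:[11,27] y:[10,41/2] z:[37/3,61/3] -> hit [37/3,61/3], descend [3, 6]
    N3 x:[11,20] y:[13,41/2] z:[53/3,61/3] -> hit [53/3,20] leaf, test {P0(miss), P13@t=19}
    N6 x:[20,27] y:[10,25/2] z:[37/3,19] -> miss, prune
  N4 x:[2,13] y:[15/2,20] z:[25/3,16] -> hit [25/3,13], descend [7, 10]
    N7 x:[2,9] y:[14,20] z:[37/3,16] -> miss, prune
    N10 x:[4,13] y:[15/2,16] z:[25/3,13] -> hit [25/3,13] leaf, test {P1(miss), P2(miss), P12(miss)}
  N9 x:[27,34] y:[3/2,8] z:[22/3,16] -> miss, prune

order=[0, 1, 2, 3, 6, 4, 7, 10, 9]  |boxes|=9  |leaves|=2  hit=P13

== RESULT ==
9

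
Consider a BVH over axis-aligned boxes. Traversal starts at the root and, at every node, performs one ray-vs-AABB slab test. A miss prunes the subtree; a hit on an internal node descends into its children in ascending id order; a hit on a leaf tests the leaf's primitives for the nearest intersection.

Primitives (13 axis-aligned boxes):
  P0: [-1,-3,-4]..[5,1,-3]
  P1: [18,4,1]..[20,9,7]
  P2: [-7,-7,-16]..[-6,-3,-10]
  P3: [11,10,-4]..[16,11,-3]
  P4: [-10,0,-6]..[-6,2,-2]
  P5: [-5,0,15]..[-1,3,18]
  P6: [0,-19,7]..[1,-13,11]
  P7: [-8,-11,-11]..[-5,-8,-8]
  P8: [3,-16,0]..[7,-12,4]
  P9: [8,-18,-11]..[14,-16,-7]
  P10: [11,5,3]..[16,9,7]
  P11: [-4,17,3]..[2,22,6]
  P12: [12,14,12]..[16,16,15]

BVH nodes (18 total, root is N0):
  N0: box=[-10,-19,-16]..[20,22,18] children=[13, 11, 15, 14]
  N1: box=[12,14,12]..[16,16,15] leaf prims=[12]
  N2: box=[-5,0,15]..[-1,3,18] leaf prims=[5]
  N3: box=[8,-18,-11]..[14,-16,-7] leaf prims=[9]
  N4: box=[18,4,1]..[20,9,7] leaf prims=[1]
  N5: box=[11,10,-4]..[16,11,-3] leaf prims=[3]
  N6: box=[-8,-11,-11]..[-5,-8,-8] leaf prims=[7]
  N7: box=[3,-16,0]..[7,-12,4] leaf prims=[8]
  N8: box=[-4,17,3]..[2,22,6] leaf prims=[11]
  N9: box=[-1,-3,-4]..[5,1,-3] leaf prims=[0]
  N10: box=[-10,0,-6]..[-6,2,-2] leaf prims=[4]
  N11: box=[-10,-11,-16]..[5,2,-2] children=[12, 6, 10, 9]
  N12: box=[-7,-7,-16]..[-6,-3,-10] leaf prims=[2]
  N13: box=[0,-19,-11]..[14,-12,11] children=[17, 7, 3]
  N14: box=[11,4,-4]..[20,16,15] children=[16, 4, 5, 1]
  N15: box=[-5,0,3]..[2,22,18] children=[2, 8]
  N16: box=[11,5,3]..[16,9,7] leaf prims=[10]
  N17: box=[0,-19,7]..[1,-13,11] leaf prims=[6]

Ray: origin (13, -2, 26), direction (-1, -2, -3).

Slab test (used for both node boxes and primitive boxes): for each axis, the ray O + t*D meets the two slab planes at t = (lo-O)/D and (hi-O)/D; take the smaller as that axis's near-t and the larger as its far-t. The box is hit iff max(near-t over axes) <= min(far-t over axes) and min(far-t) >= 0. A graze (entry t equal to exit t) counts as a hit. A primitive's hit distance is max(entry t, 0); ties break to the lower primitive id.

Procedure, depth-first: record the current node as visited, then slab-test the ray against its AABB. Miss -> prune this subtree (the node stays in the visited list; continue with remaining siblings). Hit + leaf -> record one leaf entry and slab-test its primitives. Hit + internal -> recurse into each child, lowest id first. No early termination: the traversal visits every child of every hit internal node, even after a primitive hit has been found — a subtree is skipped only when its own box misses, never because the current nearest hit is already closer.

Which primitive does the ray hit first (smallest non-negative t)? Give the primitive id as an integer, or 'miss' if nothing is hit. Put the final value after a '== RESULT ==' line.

Traverse from the root:
N0 x:[-7,23] y:[-12,17/2] z:[8/3,14] -> hit [8/3,17/2], descend [11, 13, 14, 15]
  N11 x:[8,23] y:[-2,9/2] z:[28/3,14] -> miss, prune
  N13 x:[-1,13] y:[5,17/2] z:[5,37/3] -> hit [5,17/2], descend [3, 7, 17]
    N3 x:[-1,5] y:[7,8] z:[11,37/3] -> miss, prune
    N7 x:[6,10] y:[5,7] z:[22/3,26/3] -> miss, prune
    N17 x:[12,13] y:[11/2,17/2] z:[5,19/3] -> miss, prune
  N14 x:[-7,2] y:[-9,-3] z:[11/3,10] -> miss, prune
  N15 x:[11,18] y:[-12,-1] z:[8/3,23/3] -> miss, prune

8 AABB tests over nodes [0, 11, 13, 3, 7, 17, 14, 15]; 0 leaves entered; closest miss.

== RESULT ==
miss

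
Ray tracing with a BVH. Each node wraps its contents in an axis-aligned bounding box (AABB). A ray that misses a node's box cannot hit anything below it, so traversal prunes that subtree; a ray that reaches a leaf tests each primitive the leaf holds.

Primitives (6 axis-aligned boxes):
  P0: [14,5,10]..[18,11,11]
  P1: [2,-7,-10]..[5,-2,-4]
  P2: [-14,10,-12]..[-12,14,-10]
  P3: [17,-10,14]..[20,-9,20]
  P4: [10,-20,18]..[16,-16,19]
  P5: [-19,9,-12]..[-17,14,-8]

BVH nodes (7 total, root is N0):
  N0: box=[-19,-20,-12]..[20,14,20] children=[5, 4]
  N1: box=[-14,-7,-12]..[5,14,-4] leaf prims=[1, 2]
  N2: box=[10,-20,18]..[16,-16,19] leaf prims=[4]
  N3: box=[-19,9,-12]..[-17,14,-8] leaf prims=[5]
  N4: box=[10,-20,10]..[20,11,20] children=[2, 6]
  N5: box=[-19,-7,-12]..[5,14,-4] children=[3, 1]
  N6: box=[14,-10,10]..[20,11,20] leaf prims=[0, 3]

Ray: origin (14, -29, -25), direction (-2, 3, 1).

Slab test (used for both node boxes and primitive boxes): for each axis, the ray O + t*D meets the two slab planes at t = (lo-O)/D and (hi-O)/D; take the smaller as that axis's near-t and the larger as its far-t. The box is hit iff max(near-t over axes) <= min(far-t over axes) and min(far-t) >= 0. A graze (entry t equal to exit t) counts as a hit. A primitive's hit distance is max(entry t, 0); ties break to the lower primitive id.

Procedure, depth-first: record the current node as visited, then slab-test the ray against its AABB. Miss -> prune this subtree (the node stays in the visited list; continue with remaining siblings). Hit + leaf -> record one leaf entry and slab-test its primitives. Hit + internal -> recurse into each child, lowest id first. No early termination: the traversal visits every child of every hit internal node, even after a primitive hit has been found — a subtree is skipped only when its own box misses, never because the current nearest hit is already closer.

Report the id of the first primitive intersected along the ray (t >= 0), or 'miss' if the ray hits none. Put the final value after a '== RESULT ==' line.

Traverse from the root:
N0 x:[-3,33/2] y:[3,43/3] z:[13,45] -> hit [13,43/3], descend [4, 5]
  N4 x:[-3,2] y:[3,40/3] z:[35,45] -> miss, prune
  N5 x:[9/2,33/2] y:[22/3,43/3] z:[13,21] -> hit [13,43/3], descend [1, 3]
    N1 x:[9/2,14] y:[22/3,43/3] z:[13,21] -> hit [13,14] leaf, test {P1(miss), P2@t=13}
    N3 x:[31/2,33/2] y:[38/3,43/3] z:[13,17] -> miss, prune

5 AABB tests over nodes [0, 4, 5, 1, 3]; 1 leaf entered; closest P2.

== RESULT ==
2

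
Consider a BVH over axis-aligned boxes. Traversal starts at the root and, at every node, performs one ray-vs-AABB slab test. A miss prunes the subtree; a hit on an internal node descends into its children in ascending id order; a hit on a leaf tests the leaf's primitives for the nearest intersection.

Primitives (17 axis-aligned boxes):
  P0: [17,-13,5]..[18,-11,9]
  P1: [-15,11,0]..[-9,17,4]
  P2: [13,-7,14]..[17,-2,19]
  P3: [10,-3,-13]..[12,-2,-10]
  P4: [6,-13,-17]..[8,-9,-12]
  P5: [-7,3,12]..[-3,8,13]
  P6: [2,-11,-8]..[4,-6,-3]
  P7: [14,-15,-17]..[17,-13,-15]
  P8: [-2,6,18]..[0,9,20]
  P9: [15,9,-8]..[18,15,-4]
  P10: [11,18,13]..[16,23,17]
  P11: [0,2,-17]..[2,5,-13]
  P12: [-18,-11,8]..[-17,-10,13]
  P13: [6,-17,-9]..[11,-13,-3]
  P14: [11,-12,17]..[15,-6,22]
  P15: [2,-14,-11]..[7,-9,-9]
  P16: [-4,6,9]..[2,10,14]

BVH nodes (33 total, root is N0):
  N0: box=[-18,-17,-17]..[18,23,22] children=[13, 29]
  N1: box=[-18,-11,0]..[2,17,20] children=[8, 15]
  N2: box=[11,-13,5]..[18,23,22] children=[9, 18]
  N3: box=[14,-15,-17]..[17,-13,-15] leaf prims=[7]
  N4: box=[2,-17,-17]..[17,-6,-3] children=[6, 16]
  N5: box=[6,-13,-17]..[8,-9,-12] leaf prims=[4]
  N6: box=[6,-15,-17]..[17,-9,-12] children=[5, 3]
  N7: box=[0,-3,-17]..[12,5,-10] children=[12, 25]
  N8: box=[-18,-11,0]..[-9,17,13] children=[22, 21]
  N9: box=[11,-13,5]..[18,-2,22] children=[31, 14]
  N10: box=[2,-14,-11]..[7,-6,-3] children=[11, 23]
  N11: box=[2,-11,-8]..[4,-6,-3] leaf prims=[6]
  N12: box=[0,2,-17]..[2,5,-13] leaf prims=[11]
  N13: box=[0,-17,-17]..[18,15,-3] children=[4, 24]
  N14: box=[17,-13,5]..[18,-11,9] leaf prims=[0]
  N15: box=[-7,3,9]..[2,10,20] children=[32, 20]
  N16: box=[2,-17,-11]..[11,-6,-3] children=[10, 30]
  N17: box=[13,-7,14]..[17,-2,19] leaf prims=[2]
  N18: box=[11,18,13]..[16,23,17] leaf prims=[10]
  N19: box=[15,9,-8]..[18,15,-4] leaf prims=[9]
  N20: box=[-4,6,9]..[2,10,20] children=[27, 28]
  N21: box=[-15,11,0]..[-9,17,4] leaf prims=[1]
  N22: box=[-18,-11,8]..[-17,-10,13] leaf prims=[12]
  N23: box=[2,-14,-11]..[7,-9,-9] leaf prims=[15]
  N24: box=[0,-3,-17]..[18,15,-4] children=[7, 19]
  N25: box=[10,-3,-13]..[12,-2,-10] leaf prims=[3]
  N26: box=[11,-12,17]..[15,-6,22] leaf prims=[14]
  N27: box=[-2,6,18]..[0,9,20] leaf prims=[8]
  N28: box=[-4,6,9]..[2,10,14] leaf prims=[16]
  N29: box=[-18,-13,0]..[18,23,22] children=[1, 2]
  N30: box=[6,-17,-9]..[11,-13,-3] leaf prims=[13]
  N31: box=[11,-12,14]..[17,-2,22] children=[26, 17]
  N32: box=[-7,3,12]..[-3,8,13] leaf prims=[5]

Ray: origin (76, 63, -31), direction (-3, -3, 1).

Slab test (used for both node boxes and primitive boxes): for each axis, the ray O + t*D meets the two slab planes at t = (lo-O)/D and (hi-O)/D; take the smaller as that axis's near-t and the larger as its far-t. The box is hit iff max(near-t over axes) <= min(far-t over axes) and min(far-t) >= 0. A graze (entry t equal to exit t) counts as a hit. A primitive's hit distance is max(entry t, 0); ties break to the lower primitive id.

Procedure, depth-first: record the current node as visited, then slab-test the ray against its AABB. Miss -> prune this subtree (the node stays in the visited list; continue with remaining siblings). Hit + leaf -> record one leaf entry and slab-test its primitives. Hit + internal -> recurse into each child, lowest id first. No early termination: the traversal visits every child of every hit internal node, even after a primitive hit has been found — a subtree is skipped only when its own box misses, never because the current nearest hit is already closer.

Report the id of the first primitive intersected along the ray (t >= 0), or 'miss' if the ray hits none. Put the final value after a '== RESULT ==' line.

Walk:
N0 x:[58/3,94/3] y:[40/3,80/3] z:[14,53] -> hit [58/3,80/3], descend [13, 29]
  N13 x:[58/3,76/3] y:[16,80/3] z:[14,28] -> hit [58/3,76/3], descend [4, 24]
    N4 x:[59/3,74/3] y:[23,80/3] z:[14,28] -> hit [23,74/3], descend [6, 16]
      N6 x:[59/3,70/3] y:[24,26] z:[14,19] -> miss, prune
      N16 x:[65/3,74/3] y:[23,80/3] z:[20,28] -> hit [23,74/3], descend [10, 30]
        N10 x:[23,74/3] y:[23,77/3] z:[20,28] -> hit [23,74/3], descend [11, 23]
          N11 x:[24,74/3] y:[23,74/3] z:[23,28] -> hit [24,74/3] leaf, test {P6@t=24}
          N23 x:[23,74/3] y:[24,77/3] z:[20,22] -> miss, prune
        N30 x:[65/3,70/3] y:[76/3,80/3] z:[22,28] -> miss, prune
    N24 x:[58/3,76/3] y:[16,22] z:[14,27] -> hit [58/3,22], descend [7, 19]
      N7 x:[64/3,76/3] y:[58/3,22] z:[14,21] -> miss, prune
      N19 x:[58/3,61/3] y:[16,18] z:[23,27] -> miss, prune
  N29 x:[58/3,94/3] y:[40/3,76/3] z:[31,53] -> miss, prune

13 AABB tests over nodes [0, 13, 4, 6, 16, 10, 11, 23, 30, 24, 7, 19, 29]; 1 leaf entered; closest P6.

== RESULT ==
6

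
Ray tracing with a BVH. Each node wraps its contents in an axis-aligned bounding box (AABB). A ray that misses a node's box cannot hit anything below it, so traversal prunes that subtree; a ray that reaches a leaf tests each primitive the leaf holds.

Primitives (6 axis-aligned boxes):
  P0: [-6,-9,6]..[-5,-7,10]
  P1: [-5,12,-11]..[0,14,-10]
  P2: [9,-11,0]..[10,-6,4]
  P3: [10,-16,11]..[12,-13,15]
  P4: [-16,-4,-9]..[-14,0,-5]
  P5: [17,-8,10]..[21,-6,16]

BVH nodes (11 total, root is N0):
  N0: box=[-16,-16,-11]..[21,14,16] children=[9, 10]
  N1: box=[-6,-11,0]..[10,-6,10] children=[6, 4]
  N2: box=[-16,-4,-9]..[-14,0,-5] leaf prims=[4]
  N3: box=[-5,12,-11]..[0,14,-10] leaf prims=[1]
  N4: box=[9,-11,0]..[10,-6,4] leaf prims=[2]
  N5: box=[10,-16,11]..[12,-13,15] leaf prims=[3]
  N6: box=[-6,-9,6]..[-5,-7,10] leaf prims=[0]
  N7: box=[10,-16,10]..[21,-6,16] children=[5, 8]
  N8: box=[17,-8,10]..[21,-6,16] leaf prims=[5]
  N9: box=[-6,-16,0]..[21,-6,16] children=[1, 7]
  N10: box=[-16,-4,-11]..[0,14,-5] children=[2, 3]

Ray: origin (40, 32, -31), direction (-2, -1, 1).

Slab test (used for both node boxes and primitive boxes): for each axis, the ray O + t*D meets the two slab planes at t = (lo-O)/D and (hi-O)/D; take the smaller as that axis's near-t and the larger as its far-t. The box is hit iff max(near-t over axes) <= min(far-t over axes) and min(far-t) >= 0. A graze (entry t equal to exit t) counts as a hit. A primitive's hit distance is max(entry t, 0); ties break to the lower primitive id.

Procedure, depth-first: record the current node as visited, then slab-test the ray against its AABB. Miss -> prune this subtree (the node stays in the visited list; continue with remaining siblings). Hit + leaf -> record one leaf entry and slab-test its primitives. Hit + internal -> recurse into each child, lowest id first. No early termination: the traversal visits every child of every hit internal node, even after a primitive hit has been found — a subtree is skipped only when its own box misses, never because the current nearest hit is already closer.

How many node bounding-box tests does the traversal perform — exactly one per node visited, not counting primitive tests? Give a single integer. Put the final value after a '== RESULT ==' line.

Walk:
N0 x:[19/2,28] y:[18,48] z:[20,47] -> hit [20,28], descend [9, 10]
  N9 x:[19/2,23] y:[38,48] z:[31,47] -> miss, prune
  N10 x:[20,28] y:[18,36] z:[20,26] -> hit [20,26], descend [2, 3]
    N2 x:[27,28] y:[32,36] z:[22,26] -> miss, prune
    N3 x:[20,45/2] y:[18,20] z:[20,21] -> hit [20,20] leaf, test {P1@t=20}

Summary -> nodes [0, 9, 10, 2, 3]; box-tests=5; leaf-entries=1; first=P1

== RESULT ==
5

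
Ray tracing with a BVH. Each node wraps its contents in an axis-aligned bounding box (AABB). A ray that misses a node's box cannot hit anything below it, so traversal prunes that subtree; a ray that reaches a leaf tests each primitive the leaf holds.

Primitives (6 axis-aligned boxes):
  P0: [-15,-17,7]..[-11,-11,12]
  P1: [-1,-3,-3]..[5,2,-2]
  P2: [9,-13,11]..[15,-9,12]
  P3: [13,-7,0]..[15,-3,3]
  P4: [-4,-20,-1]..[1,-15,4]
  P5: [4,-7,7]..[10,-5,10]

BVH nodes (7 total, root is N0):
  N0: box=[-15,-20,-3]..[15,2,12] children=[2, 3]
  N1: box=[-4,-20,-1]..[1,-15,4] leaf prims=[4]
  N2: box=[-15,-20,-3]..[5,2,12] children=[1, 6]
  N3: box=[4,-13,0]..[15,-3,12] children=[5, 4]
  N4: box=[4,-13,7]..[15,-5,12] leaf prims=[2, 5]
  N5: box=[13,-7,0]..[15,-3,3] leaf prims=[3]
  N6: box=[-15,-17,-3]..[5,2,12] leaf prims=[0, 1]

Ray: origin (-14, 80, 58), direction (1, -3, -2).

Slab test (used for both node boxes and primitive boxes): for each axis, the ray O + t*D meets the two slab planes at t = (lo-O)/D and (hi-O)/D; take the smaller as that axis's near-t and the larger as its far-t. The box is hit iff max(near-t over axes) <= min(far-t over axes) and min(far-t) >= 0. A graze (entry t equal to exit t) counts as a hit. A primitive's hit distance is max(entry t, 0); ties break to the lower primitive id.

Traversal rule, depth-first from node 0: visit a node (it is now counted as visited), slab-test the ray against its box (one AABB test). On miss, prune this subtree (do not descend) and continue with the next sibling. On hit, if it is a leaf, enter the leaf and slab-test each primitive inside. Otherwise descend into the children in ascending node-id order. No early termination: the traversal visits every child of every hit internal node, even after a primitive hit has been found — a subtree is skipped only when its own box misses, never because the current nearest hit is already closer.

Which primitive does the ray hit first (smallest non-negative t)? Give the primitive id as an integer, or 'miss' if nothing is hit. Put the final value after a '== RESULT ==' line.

Traverse from the root:
N0 x:[-1,29] y:[26,100/3] z:[23,61/2] -> hit [26,29], descend [2, 3]
  N2 x:[-1,19] y:[26,100/3] z:[23,61/2] -> miss, prune
  N3 x:[18,29] y:[83/3,31] z:[23,29] -> hit [83/3,29], descend [4, 5]
    N4 x:[18,29] y:[85/3,31] z:[23,51/2] -> miss, prune
    N5 x:[27,29] y:[83/3,29] z:[55/2,29] -> hit [83/3,29] leaf, test {P3@t=83/3}

order=[0, 2, 3, 4, 5]  |boxes|=5  |leaves|=1  hit=P3

== RESULT ==
3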